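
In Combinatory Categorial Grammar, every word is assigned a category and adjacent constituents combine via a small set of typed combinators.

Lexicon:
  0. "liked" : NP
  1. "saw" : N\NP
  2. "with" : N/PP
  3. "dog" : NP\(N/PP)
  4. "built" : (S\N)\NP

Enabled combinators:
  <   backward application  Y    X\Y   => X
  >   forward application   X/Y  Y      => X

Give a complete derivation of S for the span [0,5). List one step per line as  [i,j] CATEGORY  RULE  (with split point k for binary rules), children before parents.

[0,5] S   <
  [0,2] N   <
    [0,1] "liked" : NP
    [1,2] "saw" : N\NP
  [2,5] S\N   <
    [2,4] NP   <
      [2,3] "with" : N/PP
      [3,4] "dog" : NP\(N/PP)
    [4,5] "built" : (S\N)\NP

[0,1] NP  lex  "liked"
[1,2] N\NP  lex  "saw"
[0,2] N  <  k=1
[2,3] N/PP  lex  "with"
[3,4] NP\(N/PP)  lex  "dog"
[2,4] NP  <  k=3
[4,5] (S\N)\NP  lex  "built"
[2,5] S\N  <  k=4
[0,5] S  <  k=2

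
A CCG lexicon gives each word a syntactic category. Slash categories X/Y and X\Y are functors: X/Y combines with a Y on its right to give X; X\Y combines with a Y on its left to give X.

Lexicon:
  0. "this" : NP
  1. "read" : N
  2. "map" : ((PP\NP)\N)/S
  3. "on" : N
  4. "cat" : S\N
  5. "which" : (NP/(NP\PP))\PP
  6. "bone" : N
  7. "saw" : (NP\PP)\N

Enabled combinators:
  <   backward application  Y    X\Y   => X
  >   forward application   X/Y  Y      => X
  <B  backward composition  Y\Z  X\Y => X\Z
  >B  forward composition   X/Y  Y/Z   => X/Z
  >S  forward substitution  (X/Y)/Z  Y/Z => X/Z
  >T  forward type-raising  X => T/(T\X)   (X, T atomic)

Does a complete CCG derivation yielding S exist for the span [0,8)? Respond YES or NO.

NO

NP N ((PP\NP)\N)/S N S\N (NP/(NP\PP))\PP N (NP\PP)\N
CKY chart[0,8] = {N/(N\NP), NP, NP/(NP\NP), PP/(PP\NP), S/(S\NP)}; S ∉ chart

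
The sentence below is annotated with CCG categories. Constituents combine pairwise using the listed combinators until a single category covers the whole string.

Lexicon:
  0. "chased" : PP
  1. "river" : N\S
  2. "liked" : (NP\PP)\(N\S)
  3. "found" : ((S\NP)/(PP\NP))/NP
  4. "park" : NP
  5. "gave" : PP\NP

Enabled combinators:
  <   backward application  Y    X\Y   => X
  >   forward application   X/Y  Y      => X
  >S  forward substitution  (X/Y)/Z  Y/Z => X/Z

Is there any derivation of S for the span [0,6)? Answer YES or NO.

[0,6] S   <
  [0,3] NP   <
    [0,1] "chased" : PP
    [1,3] NP\PP   <
      [1,2] "river" : N\S
      [2,3] "liked" : (NP\PP)\(N\S)
  [3,6] S\NP   >
    [3,5] (S\NP)/(PP\NP)   >
      [3,4] "found" : ((S\NP)/(PP\NP))/NP
      [4,5] "park" : NP
    [5,6] "gave" : PP\NP

YES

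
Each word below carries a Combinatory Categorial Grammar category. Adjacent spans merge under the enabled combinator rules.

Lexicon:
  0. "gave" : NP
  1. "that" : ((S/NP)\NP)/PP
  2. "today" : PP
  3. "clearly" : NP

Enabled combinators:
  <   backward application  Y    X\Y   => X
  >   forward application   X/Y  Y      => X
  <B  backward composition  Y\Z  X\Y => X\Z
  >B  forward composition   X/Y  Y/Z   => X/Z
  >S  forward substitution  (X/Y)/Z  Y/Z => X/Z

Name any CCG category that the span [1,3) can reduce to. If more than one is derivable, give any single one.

(S/NP)\NP

[0,4] S   >
  [0,3] S/NP   <
    [0,1] "gave" : NP
    [1,3] (S/NP)\NP   >
      [1,2] "that" : ((S/NP)\NP)/PP
      [2,3] "today" : PP
  [3,4] "clearly" : NP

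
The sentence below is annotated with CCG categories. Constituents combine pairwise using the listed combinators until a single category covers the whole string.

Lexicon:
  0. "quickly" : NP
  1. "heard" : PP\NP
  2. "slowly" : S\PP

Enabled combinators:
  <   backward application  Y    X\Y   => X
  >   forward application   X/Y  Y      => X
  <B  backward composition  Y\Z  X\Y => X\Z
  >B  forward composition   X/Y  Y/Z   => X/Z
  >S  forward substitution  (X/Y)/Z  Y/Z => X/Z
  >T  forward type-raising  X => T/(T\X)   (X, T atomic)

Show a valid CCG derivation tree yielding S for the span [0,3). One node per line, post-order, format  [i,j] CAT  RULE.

[0,1] NP  lex  "quickly"
[1,2] PP\NP  lex  "heard"
[0,2] PP  <  k=1
[2,3] S\PP  lex  "slowly"
[0,3] S  <  k=2

[0,3] S   <
  [0,2] PP   <
    [0,1] "quickly" : NP
    [1,2] "heard" : PP\NP
  [2,3] "slowly" : S\PP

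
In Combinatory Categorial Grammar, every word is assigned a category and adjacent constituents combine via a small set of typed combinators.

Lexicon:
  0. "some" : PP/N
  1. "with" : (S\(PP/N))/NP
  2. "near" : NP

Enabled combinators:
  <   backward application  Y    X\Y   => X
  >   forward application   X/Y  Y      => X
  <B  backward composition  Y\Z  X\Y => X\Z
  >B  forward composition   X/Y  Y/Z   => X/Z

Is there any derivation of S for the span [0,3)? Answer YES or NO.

YES

[0,3] S   <
  [0,1] "some" : PP/N
  [1,3] S\(PP/N)   >
    [1,2] "with" : (S\(PP/N))/NP
    [2,3] "near" : NP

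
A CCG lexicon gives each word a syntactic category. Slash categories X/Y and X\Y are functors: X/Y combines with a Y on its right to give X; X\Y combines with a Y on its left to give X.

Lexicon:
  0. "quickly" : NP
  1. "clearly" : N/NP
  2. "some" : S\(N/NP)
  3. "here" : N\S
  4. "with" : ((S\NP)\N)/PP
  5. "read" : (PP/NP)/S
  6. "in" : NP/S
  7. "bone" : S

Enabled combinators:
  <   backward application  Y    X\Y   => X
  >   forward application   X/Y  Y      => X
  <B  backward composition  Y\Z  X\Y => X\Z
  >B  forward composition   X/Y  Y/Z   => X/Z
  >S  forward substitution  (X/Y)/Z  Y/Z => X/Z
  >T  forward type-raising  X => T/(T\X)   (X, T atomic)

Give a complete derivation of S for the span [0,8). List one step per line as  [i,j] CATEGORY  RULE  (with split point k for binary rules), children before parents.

[0,8] S   <
  [0,1] "quickly" : NP
  [1,8] S\NP   <
    [1,4] N   <
      [1,3] S   <
        [1,2] "clearly" : N/NP
        [2,3] "some" : S\(N/NP)
      [3,4] "here" : N\S
    [4,8] (S\NP)\N   >
      [4,5] "with" : ((S\NP)\N)/PP
      [5,8] PP   >
        [5,7] PP/S   >S
          [5,6] "read" : (PP/NP)/S
          [6,7] "in" : NP/S
        [7,8] "bone" : S

[0,1] NP  lex  "quickly"
[1,2] N/NP  lex  "clearly"
[2,3] S\(N/NP)  lex  "some"
[1,3] S  <  k=2
[3,4] N\S  lex  "here"
[1,4] N  <  k=3
[4,5] ((S\NP)\N)/PP  lex  "with"
[5,6] (PP/NP)/S  lex  "read"
[6,7] NP/S  lex  "in"
[5,7] PP/S  >S  k=6
[7,8] S  lex  "bone"
[5,8] PP  >  k=7
[4,8] (S\NP)\N  >  k=5
[1,8] S\NP  <  k=4
[0,8] S  <  k=1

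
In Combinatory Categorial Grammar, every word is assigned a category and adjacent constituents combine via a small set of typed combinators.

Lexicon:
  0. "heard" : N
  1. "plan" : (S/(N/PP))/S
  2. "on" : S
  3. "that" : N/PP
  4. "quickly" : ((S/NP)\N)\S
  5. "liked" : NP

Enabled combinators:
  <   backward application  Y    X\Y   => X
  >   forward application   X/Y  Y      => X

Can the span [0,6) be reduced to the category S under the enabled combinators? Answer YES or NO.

[0,6] S   >
  [0,5] S/NP   <
    [0,1] "heard" : N
    [1,5] (S/NP)\N   <
      [1,4] S   >
        [1,3] S/(N/PP)   >
          [1,2] "plan" : (S/(N/PP))/S
          [2,3] "on" : S
        [3,4] "that" : N/PP
      [4,5] "quickly" : ((S/NP)\N)\S
  [5,6] "liked" : NP

YES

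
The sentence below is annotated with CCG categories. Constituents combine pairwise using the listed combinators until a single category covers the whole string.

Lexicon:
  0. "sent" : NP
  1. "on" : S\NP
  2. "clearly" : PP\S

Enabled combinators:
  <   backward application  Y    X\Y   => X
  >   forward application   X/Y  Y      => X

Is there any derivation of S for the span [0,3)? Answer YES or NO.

NP S\NP PP\S
CKY chart[0,3] = {PP}; S ∉ chart

NO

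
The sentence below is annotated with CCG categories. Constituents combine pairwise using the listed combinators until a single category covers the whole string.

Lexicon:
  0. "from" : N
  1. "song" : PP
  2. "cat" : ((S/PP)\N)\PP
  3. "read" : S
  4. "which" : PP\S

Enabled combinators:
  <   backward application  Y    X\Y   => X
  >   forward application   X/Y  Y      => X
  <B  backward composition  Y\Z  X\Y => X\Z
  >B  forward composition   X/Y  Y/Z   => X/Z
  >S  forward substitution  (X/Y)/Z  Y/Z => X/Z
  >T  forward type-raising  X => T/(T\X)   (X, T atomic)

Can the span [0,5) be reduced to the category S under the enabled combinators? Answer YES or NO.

[0,5] S   >
  [0,3] S/PP   <
    [0,1] "from" : N
    [1,3] (S/PP)\N   <
      [1,2] "song" : PP
      [2,3] "cat" : ((S/PP)\N)\PP
  [3,5] PP   <
    [3,4] "read" : S
    [4,5] "which" : PP\S

YES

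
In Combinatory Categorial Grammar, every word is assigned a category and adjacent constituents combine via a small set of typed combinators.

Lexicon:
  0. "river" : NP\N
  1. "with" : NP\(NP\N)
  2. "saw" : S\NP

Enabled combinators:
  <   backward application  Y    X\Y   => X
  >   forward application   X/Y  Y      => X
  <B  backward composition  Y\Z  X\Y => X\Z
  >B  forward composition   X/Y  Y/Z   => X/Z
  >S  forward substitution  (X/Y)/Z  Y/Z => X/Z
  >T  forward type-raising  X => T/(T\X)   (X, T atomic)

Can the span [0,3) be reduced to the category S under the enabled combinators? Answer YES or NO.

[0,3] S   <
  [0,2] NP   <
    [0,1] "river" : NP\N
    [1,2] "with" : NP\(NP\N)
  [2,3] "saw" : S\NP

YES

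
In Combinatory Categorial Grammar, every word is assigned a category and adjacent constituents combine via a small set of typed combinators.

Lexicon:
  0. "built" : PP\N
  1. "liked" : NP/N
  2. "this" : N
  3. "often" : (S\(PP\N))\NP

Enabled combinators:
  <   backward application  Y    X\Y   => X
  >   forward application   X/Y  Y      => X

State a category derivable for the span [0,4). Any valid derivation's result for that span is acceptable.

S

[0,4] S   <
  [0,1] "built" : PP\N
  [1,4] S\(PP\N)   <
    [1,3] NP   >
      [1,2] "liked" : NP/N
      [2,3] "this" : N
    [3,4] "often" : (S\(PP\N))\NP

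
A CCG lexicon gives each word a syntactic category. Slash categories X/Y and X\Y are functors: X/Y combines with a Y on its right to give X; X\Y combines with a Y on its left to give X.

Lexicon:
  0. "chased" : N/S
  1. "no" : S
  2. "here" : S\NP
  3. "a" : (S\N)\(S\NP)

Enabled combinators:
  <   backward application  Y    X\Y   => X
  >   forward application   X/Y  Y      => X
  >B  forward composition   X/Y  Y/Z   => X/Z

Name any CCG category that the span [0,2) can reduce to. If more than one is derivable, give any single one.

N

[0,4] S   <
  [0,2] N   >
    [0,1] "chased" : N/S
    [1,2] "no" : S
  [2,4] S\N   <
    [2,3] "here" : S\NP
    [3,4] "a" : (S\N)\(S\NP)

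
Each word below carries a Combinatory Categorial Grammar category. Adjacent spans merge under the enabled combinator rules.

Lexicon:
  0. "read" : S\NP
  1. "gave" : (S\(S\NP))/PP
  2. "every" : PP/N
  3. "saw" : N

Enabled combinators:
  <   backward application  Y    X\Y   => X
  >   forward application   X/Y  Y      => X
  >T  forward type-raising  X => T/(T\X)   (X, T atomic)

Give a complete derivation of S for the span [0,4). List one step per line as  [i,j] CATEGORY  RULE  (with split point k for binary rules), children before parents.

[0,1] S\NP  lex  "read"
[1,2] (S\(S\NP))/PP  lex  "gave"
[2,3] PP/N  lex  "every"
[3,4] N  lex  "saw"
[2,4] PP  >  k=3
[1,4] S\(S\NP)  >  k=2
[0,4] S  <  k=1

[0,4] S   <
  [0,1] "read" : S\NP
  [1,4] S\(S\NP)   >
    [1,2] "gave" : (S\(S\NP))/PP
    [2,4] PP   >
      [2,3] "every" : PP/N
      [3,4] "saw" : N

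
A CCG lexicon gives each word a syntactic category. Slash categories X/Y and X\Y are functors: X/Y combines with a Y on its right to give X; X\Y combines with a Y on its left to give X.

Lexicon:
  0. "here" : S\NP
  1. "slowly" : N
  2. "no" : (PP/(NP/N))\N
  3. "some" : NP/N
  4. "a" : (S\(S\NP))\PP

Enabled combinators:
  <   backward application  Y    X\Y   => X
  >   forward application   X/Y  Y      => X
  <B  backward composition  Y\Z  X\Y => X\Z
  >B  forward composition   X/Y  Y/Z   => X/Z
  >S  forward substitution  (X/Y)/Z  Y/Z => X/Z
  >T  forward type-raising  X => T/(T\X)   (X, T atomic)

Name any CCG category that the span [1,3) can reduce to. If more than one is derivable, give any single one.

PP/(NP/N)

[0,5] S   <
  [0,1] "here" : S\NP
  [1,5] S\(S\NP)   <
    [1,4] PP   >
      [1,3] PP/(NP/N)   <
        [1,2] "slowly" : N
        [2,3] "no" : (PP/(NP/N))\N
      [3,4] "some" : NP/N
    [4,5] "a" : (S\(S\NP))\PP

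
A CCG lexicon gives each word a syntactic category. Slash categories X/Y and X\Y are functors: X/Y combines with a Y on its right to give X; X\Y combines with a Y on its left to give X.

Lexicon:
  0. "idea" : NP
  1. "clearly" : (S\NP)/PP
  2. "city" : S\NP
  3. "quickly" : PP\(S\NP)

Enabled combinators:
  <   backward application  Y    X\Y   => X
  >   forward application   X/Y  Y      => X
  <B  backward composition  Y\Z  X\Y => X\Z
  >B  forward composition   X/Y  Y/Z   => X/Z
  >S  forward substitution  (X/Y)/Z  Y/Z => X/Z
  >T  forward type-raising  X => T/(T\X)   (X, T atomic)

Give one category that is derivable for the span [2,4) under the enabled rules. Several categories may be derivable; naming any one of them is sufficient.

PP

[0,4] S   <
  [0,1] "idea" : NP
  [1,4] S\NP   >
    [1,2] "clearly" : (S\NP)/PP
    [2,4] PP   <
      [2,3] "city" : S\NP
      [3,4] "quickly" : PP\(S\NP)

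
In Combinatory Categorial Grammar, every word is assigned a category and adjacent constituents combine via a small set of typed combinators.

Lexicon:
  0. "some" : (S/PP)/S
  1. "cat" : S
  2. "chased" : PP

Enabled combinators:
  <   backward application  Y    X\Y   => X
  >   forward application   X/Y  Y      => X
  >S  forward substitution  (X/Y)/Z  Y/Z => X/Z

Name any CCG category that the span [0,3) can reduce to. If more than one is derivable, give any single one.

[0,3] S   >
  [0,2] S/PP   >
    [0,1] "some" : (S/PP)/S
    [1,2] "cat" : S
  [2,3] "chased" : PP

S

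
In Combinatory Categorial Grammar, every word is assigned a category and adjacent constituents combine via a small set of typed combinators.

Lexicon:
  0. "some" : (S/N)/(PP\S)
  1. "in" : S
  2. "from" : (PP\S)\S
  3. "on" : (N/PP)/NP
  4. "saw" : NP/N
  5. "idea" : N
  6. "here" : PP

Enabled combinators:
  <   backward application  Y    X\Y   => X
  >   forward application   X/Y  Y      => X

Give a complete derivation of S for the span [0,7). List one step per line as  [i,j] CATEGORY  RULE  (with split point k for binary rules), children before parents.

[0,1] (S/N)/(PP\S)  lex  "some"
[1,2] S  lex  "in"
[2,3] (PP\S)\S  lex  "from"
[1,3] PP\S  <  k=2
[0,3] S/N  >  k=1
[3,4] (N/PP)/NP  lex  "on"
[4,5] NP/N  lex  "saw"
[5,6] N  lex  "idea"
[4,6] NP  >  k=5
[3,6] N/PP  >  k=4
[6,7] PP  lex  "here"
[3,7] N  >  k=6
[0,7] S  >  k=3

[0,7] S   >
  [0,3] S/N   >
    [0,1] "some" : (S/N)/(PP\S)
    [1,3] PP\S   <
      [1,2] "in" : S
      [2,3] "from" : (PP\S)\S
  [3,7] N   >
    [3,6] N/PP   >
      [3,4] "on" : (N/PP)/NP
      [4,6] NP   >
        [4,5] "saw" : NP/N
        [5,6] "idea" : N
    [6,7] "here" : PP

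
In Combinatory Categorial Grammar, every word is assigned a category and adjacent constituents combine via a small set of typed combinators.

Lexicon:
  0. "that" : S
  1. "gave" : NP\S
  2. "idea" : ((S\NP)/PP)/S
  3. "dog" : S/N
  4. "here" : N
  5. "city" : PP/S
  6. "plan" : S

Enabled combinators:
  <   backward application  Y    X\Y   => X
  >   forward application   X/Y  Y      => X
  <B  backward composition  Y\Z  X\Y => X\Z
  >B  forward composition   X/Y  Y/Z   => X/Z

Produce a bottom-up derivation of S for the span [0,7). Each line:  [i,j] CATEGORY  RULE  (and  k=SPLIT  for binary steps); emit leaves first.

[0,1] S  lex  "that"
[1,2] NP\S  lex  "gave"
[0,2] NP  <  k=1
[2,3] ((S\NP)/PP)/S  lex  "idea"
[3,4] S/N  lex  "dog"
[4,5] N  lex  "here"
[3,5] S  >  k=4
[2,5] (S\NP)/PP  >  k=3
[5,6] PP/S  lex  "city"
[6,7] S  lex  "plan"
[5,7] PP  >  k=6
[2,7] S\NP  >  k=5
[0,7] S  <  k=2

[0,7] S   <
  [0,2] NP   <
    [0,1] "that" : S
    [1,2] "gave" : NP\S
  [2,7] S\NP   >
    [2,5] (S\NP)/PP   >
      [2,3] "idea" : ((S\NP)/PP)/S
      [3,5] S   >
        [3,4] "dog" : S/N
        [4,5] "here" : N
    [5,7] PP   >
      [5,6] "city" : PP/S
      [6,7] "plan" : S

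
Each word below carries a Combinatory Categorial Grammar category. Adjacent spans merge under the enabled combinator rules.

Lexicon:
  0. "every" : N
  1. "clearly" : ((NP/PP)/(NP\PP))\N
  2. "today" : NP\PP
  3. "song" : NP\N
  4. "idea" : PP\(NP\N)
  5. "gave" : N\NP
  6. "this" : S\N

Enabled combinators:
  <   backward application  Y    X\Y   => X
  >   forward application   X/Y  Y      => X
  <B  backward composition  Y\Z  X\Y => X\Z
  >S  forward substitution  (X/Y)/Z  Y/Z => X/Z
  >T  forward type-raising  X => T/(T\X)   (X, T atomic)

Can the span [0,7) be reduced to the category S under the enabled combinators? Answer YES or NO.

[0,7] S   <
  [0,6] N   <
    [0,5] NP   >
      [0,3] NP/PP   >
        [0,2] (NP/PP)/(NP\PP)   <
          [0,1] "every" : N
          [1,2] "clearly" : ((NP/PP)/(NP\PP))\N
        [2,3] "today" : NP\PP
      [3,5] PP   <
        [3,4] "song" : NP\N
        [4,5] "idea" : PP\(NP\N)
    [5,6] "gave" : N\NP
  [6,7] "this" : S\N

YES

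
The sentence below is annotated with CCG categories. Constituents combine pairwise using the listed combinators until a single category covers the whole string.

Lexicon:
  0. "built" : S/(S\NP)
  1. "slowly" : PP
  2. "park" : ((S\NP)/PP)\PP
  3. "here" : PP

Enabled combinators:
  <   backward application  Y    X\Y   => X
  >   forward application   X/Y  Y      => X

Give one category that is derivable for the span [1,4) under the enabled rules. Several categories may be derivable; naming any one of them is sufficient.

S\NP

[0,4] S   >
  [0,1] "built" : S/(S\NP)
  [1,4] S\NP   >
    [1,3] (S\NP)/PP   <
      [1,2] "slowly" : PP
      [2,3] "park" : ((S\NP)/PP)\PP
    [3,4] "here" : PP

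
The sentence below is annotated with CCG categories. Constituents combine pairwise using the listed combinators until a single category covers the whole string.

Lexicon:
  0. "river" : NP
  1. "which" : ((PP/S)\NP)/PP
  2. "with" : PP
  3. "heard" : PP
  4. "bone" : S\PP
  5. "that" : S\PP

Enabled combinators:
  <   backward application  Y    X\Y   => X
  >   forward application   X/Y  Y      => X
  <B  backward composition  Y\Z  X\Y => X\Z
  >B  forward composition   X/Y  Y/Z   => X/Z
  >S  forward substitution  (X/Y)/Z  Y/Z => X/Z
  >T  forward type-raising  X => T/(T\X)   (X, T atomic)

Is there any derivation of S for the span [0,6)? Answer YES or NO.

YES

[0,6] S   <
  [0,5] PP   >
    [0,3] PP/S   <
      [0,1] "river" : NP
      [1,3] (PP/S)\NP   >
        [1,2] "which" : ((PP/S)\NP)/PP
        [2,3] "with" : PP
    [3,5] S   <
      [3,4] "heard" : PP
      [4,5] "bone" : S\PP
  [5,6] "that" : S\PP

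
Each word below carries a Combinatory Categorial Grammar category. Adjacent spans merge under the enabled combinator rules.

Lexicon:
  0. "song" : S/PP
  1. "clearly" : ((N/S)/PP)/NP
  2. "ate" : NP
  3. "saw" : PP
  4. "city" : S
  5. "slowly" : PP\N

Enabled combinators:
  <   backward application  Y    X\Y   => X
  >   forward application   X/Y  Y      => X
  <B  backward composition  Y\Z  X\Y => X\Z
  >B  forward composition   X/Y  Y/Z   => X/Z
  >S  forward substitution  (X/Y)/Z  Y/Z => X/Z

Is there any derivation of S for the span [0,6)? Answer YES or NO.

[0,6] S   >
  [0,1] "song" : S/PP
  [1,6] PP   <
    [1,5] N   >
      [1,4] N/S   >
        [1,3] (N/S)/PP   >
          [1,2] "clearly" : ((N/S)/PP)/NP
          [2,3] "ate" : NP
        [3,4] "saw" : PP
      [4,5] "city" : S
    [5,6] "slowly" : PP\N

YES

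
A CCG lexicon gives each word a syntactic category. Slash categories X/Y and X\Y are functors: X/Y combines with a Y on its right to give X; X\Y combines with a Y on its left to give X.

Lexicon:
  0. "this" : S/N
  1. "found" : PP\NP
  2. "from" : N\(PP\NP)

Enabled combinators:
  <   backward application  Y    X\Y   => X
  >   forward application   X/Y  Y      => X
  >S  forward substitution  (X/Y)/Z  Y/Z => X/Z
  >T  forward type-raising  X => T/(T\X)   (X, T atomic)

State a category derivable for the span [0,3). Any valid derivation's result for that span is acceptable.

[0,3] S   >
  [0,1] "this" : S/N
  [1,3] N   <
    [1,2] "found" : PP\NP
    [2,3] "from" : N\(PP\NP)

S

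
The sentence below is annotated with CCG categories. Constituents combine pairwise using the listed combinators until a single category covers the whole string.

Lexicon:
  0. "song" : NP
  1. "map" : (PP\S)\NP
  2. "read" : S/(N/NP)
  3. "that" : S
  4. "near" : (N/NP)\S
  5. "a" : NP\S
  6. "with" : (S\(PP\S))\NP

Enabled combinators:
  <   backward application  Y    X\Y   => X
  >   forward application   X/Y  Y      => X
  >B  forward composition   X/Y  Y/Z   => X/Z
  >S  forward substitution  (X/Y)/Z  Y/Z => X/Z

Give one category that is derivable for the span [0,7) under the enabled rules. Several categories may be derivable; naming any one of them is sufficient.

[0,7] S   <
  [0,2] PP\S   <
    [0,1] "song" : NP
    [1,2] "map" : (PP\S)\NP
  [2,7] S\(PP\S)   <
    [2,6] NP   <
      [2,5] S   >
        [2,3] "read" : S/(N/NP)
        [3,5] N/NP   <
          [3,4] "that" : S
          [4,5] "near" : (N/NP)\S
      [5,6] "a" : NP\S
    [6,7] "with" : (S\(PP\S))\NP

S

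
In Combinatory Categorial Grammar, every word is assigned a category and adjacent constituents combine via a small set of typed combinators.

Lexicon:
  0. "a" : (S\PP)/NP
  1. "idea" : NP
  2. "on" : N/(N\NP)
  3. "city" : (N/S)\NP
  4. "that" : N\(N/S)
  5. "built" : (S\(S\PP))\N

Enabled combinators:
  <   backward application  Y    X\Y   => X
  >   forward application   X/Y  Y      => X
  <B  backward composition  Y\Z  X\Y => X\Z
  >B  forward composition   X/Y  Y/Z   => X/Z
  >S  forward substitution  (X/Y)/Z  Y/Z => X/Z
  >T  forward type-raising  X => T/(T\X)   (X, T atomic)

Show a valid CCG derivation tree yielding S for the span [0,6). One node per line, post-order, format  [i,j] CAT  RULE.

[0,1] (S\PP)/NP  lex  "a"
[1,2] NP  lex  "idea"
[0,2] S\PP  >  k=1
[2,3] N/(N\NP)  lex  "on"
[3,4] (N/S)\NP  lex  "city"
[4,5] N\(N/S)  lex  "that"
[3,5] N\NP  <B  k=4
[2,5] N  >  k=3
[5,6] (S\(S\PP))\N  lex  "built"
[2,6] S\(S\PP)  <  k=5
[0,6] S  <  k=2

[0,6] S   <
  [0,2] S\PP   >
    [0,1] "a" : (S\PP)/NP
    [1,2] "idea" : NP
  [2,6] S\(S\PP)   <
    [2,5] N   >
      [2,3] "on" : N/(N\NP)
      [3,5] N\NP   <B
        [3,4] "city" : (N/S)\NP
        [4,5] "that" : N\(N/S)
    [5,6] "built" : (S\(S\PP))\N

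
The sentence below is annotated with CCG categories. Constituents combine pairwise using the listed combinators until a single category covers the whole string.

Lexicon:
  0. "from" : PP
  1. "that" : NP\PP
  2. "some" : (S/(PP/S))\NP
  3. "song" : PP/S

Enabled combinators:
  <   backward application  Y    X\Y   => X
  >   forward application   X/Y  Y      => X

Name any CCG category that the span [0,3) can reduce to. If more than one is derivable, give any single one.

[0,4] S   >
  [0,3] S/(PP/S)   <
    [0,2] NP   <
      [0,1] "from" : PP
      [1,2] "that" : NP\PP
    [2,3] "some" : (S/(PP/S))\NP
  [3,4] "song" : PP/S

S/(PP/S)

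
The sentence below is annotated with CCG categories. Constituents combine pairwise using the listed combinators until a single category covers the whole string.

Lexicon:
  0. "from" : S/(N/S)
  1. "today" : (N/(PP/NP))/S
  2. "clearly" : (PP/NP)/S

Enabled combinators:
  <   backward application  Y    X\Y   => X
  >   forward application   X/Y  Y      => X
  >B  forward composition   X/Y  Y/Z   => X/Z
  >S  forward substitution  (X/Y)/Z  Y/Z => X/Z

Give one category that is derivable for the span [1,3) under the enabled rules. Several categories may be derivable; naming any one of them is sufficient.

N/S

[0,3] S   >
  [0,1] "from" : S/(N/S)
  [1,3] N/S   >S
    [1,2] "today" : (N/(PP/NP))/S
    [2,3] "clearly" : (PP/NP)/S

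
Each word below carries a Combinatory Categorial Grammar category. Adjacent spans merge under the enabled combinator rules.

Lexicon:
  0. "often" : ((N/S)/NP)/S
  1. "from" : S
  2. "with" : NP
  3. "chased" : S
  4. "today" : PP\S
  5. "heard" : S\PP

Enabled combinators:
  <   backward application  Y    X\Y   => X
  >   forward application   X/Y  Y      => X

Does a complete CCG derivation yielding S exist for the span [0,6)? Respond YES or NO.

((N/S)/NP)/S S NP S PP\S S\PP
CKY chart[0,6] = {N}; S ∉ chart

NO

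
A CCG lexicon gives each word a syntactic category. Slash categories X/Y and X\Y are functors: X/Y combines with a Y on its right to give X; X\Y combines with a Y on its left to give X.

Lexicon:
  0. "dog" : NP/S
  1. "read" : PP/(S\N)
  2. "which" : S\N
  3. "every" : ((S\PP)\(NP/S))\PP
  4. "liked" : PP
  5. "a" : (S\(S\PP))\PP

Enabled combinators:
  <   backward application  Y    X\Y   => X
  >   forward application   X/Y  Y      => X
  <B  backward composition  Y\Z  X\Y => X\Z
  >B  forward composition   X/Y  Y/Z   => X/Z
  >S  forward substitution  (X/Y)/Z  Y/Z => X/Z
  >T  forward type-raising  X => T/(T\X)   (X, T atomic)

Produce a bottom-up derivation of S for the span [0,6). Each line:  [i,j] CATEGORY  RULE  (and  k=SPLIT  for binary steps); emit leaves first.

[0,1] NP/S  lex  "dog"
[1,2] PP/(S\N)  lex  "read"
[2,3] S\N  lex  "which"
[1,3] PP  >  k=2
[3,4] ((S\PP)\(NP/S))\PP  lex  "every"
[1,4] (S\PP)\(NP/S)  <  k=3
[0,4] S\PP  <  k=1
[4,5] PP  lex  "liked"
[5,6] (S\(S\PP))\PP  lex  "a"
[4,6] S\(S\PP)  <  k=5
[0,6] S  <  k=4

[0,6] S   <
  [0,4] S\PP   <
    [0,1] "dog" : NP/S
    [1,4] (S\PP)\(NP/S)   <
      [1,3] PP   >
        [1,2] "read" : PP/(S\N)
        [2,3] "which" : S\N
      [3,4] "every" : ((S\PP)\(NP/S))\PP
  [4,6] S\(S\PP)   <
    [4,5] "liked" : PP
    [5,6] "a" : (S\(S\PP))\PP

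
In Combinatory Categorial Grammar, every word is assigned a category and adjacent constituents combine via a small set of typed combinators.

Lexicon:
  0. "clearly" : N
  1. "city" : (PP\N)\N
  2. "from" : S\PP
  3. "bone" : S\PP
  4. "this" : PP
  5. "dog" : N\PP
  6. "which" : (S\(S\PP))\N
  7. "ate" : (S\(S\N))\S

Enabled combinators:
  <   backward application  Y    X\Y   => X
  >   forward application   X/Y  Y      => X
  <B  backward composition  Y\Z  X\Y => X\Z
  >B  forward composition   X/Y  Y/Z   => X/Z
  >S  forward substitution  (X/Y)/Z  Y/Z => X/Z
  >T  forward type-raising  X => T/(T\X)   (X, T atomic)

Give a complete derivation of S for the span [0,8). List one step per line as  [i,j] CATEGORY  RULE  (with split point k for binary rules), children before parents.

[0,8] S   <
  [0,3] S\N   <B
    [0,2] PP\N   <
      [0,1] "clearly" : N
      [1,2] "city" : (PP\N)\N
    [2,3] "from" : S\PP
  [3,8] S\(S\N)   <
    [3,7] S   <
      [3,4] "bone" : S\PP
      [4,7] S\(S\PP)   <
        [4,6] N   <
          [4,5] "this" : PP
          [5,6] "dog" : N\PP
        [6,7] "which" : (S\(S\PP))\N
    [7,8] "ate" : (S\(S\N))\S

[0,1] N  lex  "clearly"
[1,2] (PP\N)\N  lex  "city"
[0,2] PP\N  <  k=1
[2,3] S\PP  lex  "from"
[0,3] S\N  <B  k=2
[3,4] S\PP  lex  "bone"
[4,5] PP  lex  "this"
[5,6] N\PP  lex  "dog"
[4,6] N  <  k=5
[6,7] (S\(S\PP))\N  lex  "which"
[4,7] S\(S\PP)  <  k=6
[3,7] S  <  k=4
[7,8] (S\(S\N))\S  lex  "ate"
[3,8] S\(S\N)  <  k=7
[0,8] S  <  k=3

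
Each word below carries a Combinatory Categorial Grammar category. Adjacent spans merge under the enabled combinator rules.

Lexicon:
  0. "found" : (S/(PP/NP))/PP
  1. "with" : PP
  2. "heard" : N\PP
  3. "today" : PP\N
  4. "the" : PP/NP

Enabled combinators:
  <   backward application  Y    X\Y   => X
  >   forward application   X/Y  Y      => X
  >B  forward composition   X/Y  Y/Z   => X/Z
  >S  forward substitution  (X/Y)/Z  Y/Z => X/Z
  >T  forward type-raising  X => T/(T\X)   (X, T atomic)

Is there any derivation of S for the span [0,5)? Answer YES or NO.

YES

[0,5] S   >
  [0,4] S/(PP/NP)   >
    [0,1] "found" : (S/(PP/NP))/PP
    [1,4] PP   <
      [1,3] N   <
        [1,2] "with" : PP
        [2,3] "heard" : N\PP
      [3,4] "today" : PP\N
  [4,5] "the" : PP/NP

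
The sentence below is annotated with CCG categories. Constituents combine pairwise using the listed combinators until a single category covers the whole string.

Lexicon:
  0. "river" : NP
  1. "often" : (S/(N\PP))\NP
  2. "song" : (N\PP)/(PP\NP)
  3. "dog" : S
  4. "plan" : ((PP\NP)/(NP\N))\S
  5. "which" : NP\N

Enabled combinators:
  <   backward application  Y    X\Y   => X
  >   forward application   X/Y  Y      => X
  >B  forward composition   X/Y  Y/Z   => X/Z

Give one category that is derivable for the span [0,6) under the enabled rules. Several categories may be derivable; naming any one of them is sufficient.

[0,6] S   >
  [0,2] S/(N\PP)   <
    [0,1] "river" : NP
    [1,2] "often" : (S/(N\PP))\NP
  [2,6] N\PP   >
    [2,3] "song" : (N\PP)/(PP\NP)
    [3,6] PP\NP   >
      [3,5] (PP\NP)/(NP\N)   <
        [3,4] "dog" : S
        [4,5] "plan" : ((PP\NP)/(NP\N))\S
      [5,6] "which" : NP\N

S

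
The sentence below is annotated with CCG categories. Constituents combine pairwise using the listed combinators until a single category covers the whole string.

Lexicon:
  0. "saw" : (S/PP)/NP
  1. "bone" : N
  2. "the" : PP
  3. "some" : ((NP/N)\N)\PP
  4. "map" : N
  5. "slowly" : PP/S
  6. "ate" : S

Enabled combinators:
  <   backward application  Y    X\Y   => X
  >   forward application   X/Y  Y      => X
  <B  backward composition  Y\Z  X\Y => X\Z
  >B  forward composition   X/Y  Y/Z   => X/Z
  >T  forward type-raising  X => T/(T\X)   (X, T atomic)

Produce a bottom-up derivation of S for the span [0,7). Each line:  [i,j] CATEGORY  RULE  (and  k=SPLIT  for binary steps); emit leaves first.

[0,1] (S/PP)/NP  lex  "saw"
[1,2] N  lex  "bone"
[2,3] PP  lex  "the"
[3,4] ((NP/N)\N)\PP  lex  "some"
[2,4] (NP/N)\N  <  k=3
[1,4] NP/N  <  k=2
[4,5] N  lex  "map"
[1,5] NP  >  k=4
[0,5] S/PP  >  k=1
[5,6] PP/S  lex  "slowly"
[6,7] S  lex  "ate"
[5,7] PP  >  k=6
[0,7] S  >  k=5

[0,7] S   >
  [0,5] S/PP   >
    [0,1] "saw" : (S/PP)/NP
    [1,5] NP   >
      [1,4] NP/N   <
        [1,2] "bone" : N
        [2,4] (NP/N)\N   <
          [2,3] "the" : PP
          [3,4] "some" : ((NP/N)\N)\PP
      [4,5] "map" : N
  [5,7] PP   >
    [5,6] "slowly" : PP/S
    [6,7] "ate" : S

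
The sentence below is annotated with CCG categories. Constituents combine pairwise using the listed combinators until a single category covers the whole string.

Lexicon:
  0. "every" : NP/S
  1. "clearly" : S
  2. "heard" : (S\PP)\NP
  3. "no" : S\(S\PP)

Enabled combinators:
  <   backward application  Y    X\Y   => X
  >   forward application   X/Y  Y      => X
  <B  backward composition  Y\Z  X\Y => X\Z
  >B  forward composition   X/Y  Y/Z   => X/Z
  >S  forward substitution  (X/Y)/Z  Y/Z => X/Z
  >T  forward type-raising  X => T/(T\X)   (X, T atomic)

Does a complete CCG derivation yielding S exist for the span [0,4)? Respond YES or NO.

[0,4] S   <
  [0,3] S\PP   <
    [0,2] NP   >
      [0,1] "every" : NP/S
      [1,2] "clearly" : S
    [2,3] "heard" : (S\PP)\NP
  [3,4] "no" : S\(S\PP)

YES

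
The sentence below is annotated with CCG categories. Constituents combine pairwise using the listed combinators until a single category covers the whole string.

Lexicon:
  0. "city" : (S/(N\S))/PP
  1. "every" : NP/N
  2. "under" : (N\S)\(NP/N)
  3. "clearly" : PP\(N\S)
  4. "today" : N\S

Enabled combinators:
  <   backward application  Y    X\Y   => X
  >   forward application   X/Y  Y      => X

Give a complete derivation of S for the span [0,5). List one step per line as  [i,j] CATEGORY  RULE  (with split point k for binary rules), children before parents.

[0,1] (S/(N\S))/PP  lex  "city"
[1,2] NP/N  lex  "every"
[2,3] (N\S)\(NP/N)  lex  "under"
[1,3] N\S  <  k=2
[3,4] PP\(N\S)  lex  "clearly"
[1,4] PP  <  k=3
[0,4] S/(N\S)  >  k=1
[4,5] N\S  lex  "today"
[0,5] S  >  k=4

[0,5] S   >
  [0,4] S/(N\S)   >
    [0,1] "city" : (S/(N\S))/PP
    [1,4] PP   <
      [1,3] N\S   <
        [1,2] "every" : NP/N
        [2,3] "under" : (N\S)\(NP/N)
      [3,4] "clearly" : PP\(N\S)
  [4,5] "today" : N\S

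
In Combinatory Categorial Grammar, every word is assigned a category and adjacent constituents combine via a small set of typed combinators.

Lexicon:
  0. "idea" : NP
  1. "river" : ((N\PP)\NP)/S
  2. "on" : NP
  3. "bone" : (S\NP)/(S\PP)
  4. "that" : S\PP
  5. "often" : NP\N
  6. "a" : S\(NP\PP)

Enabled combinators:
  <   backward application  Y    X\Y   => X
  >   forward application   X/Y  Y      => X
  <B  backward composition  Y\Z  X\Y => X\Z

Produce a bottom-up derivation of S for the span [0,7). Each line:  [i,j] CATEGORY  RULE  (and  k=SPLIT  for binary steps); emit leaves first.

[0,7] S   <
  [0,6] NP\PP   <B
    [0,5] N\PP   <
      [0,1] "idea" : NP
      [1,5] (N\PP)\NP   >
        [1,2] "river" : ((N\PP)\NP)/S
        [2,5] S   <
          [2,3] "on" : NP
          [3,5] S\NP   >
            [3,4] "bone" : (S\NP)/(S\PP)
            [4,5] "that" : S\PP
    [5,6] "often" : NP\N
  [6,7] "a" : S\(NP\PP)

[0,1] NP  lex  "idea"
[1,2] ((N\PP)\NP)/S  lex  "river"
[2,3] NP  lex  "on"
[3,4] (S\NP)/(S\PP)  lex  "bone"
[4,5] S\PP  lex  "that"
[3,5] S\NP  >  k=4
[2,5] S  <  k=3
[1,5] (N\PP)\NP  >  k=2
[0,5] N\PP  <  k=1
[5,6] NP\N  lex  "often"
[0,6] NP\PP  <B  k=5
[6,7] S\(NP\PP)  lex  "a"
[0,7] S  <  k=6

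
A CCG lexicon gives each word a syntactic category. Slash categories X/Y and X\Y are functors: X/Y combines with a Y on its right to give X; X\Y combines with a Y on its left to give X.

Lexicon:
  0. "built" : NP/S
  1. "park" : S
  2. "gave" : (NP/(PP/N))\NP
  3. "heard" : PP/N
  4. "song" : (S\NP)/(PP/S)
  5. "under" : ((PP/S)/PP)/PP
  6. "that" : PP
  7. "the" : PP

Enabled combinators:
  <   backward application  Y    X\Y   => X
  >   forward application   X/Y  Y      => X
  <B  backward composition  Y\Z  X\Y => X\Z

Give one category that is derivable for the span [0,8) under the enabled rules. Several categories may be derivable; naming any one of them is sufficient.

[0,8] S   <
  [0,4] NP   >
    [0,3] NP/(PP/N)   <
      [0,2] NP   >
        [0,1] "built" : NP/S
        [1,2] "park" : S
      [2,3] "gave" : (NP/(PP/N))\NP
    [3,4] "heard" : PP/N
  [4,8] S\NP   >
    [4,5] "song" : (S\NP)/(PP/S)
    [5,8] PP/S   >
      [5,7] (PP/S)/PP   >
        [5,6] "under" : ((PP/S)/PP)/PP
        [6,7] "that" : PP
      [7,8] "the" : PP

S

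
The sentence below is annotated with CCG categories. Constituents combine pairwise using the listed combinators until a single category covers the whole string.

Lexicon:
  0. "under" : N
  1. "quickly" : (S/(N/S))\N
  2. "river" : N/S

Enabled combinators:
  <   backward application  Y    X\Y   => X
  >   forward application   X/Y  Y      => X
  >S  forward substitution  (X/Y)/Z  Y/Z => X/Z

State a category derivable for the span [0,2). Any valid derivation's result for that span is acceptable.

S/(N/S)

[0,3] S   >
  [0,2] S/(N/S)   <
    [0,1] "under" : N
    [1,2] "quickly" : (S/(N/S))\N
  [2,3] "river" : N/S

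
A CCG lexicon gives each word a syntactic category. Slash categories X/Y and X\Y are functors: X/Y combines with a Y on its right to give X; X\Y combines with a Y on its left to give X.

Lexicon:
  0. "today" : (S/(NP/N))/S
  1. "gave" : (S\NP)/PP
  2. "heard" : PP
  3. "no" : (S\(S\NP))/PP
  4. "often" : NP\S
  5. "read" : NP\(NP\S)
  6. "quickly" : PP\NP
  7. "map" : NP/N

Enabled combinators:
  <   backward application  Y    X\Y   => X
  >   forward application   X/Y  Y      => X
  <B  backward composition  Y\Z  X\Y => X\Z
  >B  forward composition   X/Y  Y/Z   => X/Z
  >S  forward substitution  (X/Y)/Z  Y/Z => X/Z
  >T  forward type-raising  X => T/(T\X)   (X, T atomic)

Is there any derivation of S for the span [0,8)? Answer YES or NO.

YES

[0,8] S   >
  [0,7] S/(NP/N)   >
    [0,1] "today" : (S/(NP/N))/S
    [1,7] S   <
      [1,3] S\NP   >
        [1,2] "gave" : (S\NP)/PP
        [2,3] "heard" : PP
      [3,7] S\(S\NP)   >
        [3,4] "no" : (S\(S\NP))/PP
        [4,7] PP   <
          [4,6] NP   <
            [4,5] "often" : NP\S
            [5,6] "read" : NP\(NP\S)
          [6,7] "quickly" : PP\NP
  [7,8] "map" : NP/N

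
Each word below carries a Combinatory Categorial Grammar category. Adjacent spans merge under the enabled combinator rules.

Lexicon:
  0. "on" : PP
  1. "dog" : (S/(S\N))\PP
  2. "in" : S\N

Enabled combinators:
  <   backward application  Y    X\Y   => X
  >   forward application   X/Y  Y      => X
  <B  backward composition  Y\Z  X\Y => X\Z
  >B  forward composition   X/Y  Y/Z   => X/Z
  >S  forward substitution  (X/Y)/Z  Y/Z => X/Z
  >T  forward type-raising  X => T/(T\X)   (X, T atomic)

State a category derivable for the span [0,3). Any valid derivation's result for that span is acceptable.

S

[0,3] S   >
  [0,2] S/(S\N)   <
    [0,1] "on" : PP
    [1,2] "dog" : (S/(S\N))\PP
  [2,3] "in" : S\N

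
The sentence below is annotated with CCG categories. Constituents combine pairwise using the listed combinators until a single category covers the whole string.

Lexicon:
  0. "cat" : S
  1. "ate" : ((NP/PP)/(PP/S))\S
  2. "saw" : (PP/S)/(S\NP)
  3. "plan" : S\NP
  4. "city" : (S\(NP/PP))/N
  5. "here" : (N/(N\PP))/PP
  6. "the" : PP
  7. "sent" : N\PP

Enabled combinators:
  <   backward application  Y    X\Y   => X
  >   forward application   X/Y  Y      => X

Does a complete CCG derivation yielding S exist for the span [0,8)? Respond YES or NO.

YES

[0,8] S   <
  [0,4] NP/PP   >
    [0,2] (NP/PP)/(PP/S)   <
      [0,1] "cat" : S
      [1,2] "ate" : ((NP/PP)/(PP/S))\S
    [2,4] PP/S   >
      [2,3] "saw" : (PP/S)/(S\NP)
      [3,4] "plan" : S\NP
  [4,8] S\(NP/PP)   >
    [4,5] "city" : (S\(NP/PP))/N
    [5,8] N   >
      [5,7] N/(N\PP)   >
        [5,6] "here" : (N/(N\PP))/PP
        [6,7] "the" : PP
      [7,8] "sent" : N\PP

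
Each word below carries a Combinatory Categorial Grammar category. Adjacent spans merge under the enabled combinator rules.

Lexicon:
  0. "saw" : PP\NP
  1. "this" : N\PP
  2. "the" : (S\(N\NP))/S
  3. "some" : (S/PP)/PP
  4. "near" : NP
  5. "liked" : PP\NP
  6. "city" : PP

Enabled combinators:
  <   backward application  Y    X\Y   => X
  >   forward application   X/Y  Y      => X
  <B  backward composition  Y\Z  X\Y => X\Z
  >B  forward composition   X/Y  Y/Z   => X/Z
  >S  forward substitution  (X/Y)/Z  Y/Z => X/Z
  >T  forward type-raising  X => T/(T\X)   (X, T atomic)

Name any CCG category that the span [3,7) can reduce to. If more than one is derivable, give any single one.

[0,7] S   <
  [0,2] N\NP   <B
    [0,1] "saw" : PP\NP
    [1,2] "this" : N\PP
  [2,7] S\(N\NP)   >
    [2,3] "the" : (S\(N\NP))/S
    [3,7] S   >
      [3,6] S/PP   >
        [3,4] "some" : (S/PP)/PP
        [4,6] PP   <
          [4,5] "near" : NP
          [5,6] "liked" : PP\NP
      [6,7] "city" : PP

S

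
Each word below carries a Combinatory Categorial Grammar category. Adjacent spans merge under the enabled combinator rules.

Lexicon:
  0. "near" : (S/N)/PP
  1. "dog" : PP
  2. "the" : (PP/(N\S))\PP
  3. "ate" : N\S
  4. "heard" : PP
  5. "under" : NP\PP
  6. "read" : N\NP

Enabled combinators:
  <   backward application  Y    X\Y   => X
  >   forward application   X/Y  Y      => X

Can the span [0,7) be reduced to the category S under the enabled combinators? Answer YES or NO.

[0,7] S   >
  [0,4] S/N   >
    [0,1] "near" : (S/N)/PP
    [1,4] PP   >
      [1,3] PP/(N\S)   <
        [1,2] "dog" : PP
        [2,3] "the" : (PP/(N\S))\PP
      [3,4] "ate" : N\S
  [4,7] N   <
    [4,6] NP   <
      [4,5] "heard" : PP
      [5,6] "under" : NP\PP
    [6,7] "read" : N\NP

YES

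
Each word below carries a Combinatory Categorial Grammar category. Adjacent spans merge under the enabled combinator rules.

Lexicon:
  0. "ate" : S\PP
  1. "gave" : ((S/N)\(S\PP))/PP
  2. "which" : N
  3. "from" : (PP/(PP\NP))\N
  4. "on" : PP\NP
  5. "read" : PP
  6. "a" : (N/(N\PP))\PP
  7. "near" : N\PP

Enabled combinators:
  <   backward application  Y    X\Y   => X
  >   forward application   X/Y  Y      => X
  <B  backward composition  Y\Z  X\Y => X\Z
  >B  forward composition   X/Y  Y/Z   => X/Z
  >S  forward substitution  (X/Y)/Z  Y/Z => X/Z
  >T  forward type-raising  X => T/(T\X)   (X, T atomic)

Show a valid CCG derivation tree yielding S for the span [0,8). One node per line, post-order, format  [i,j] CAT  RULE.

[0,1] S\PP  lex  "ate"
[1,2] ((S/N)\(S\PP))/PP  lex  "gave"
[2,3] N  lex  "which"
[3,4] (PP/(PP\NP))\N  lex  "from"
[2,4] PP/(PP\NP)  <  k=3
[4,5] PP\NP  lex  "on"
[2,5] PP  >  k=4
[1,5] (S/N)\(S\PP)  >  k=2
[0,5] S/N  <  k=1
[5,6] PP  lex  "read"
[6,7] (N/(N\PP))\PP  lex  "a"
[5,7] N/(N\PP)  <  k=6
[7,8] N\PP  lex  "near"
[5,8] N  >  k=7
[0,8] S  >  k=5

[0,8] S   >
  [0,5] S/N   <
    [0,1] "ate" : S\PP
    [1,5] (S/N)\(S\PP)   >
      [1,2] "gave" : ((S/N)\(S\PP))/PP
      [2,5] PP   >
        [2,4] PP/(PP\NP)   <
          [2,3] "which" : N
          [3,4] "from" : (PP/(PP\NP))\N
        [4,5] "on" : PP\NP
  [5,8] N   >
    [5,7] N/(N\PP)   <
      [5,6] "read" : PP
      [6,7] "a" : (N/(N\PP))\PP
    [7,8] "near" : N\PP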